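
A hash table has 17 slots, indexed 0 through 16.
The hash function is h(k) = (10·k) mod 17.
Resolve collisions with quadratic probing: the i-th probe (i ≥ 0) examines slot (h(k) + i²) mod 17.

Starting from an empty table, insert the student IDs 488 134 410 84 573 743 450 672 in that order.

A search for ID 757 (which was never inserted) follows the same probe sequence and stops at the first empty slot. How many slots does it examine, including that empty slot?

488: h=1 -> slot 1
134: h=14 -> slot 14
410: h=3 -> slot 3
84: h=7 -> slot 7
573: h=1, probe 1,2 -> slot 2
743: h=1, probe 1,2,5 -> slot 5
450: h=12 -> slot 12
672: h=5, probe 5,6 -> slot 6
Table: [-, 488, 573, 410, -, 743, 672, 84, -, -, -, -, 450, -, 134, -, -]
Lookup 757: h=5, probe 5,6,9 → slot 9 empty, not found.

3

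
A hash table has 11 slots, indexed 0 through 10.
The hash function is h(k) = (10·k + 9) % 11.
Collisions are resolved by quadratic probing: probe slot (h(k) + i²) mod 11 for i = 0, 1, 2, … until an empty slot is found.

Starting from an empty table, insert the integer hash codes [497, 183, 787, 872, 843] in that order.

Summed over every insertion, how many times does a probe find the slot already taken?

3

497: h=7 → slot 7
183: h=2 → slot 2
787: h=3 → slot 3
872: h=6 → slot 6
843: h=2, probe 2,3,6,0 → slot 0
Table: [843, _, 183, 787, _, _, 872, 497, _, _, _]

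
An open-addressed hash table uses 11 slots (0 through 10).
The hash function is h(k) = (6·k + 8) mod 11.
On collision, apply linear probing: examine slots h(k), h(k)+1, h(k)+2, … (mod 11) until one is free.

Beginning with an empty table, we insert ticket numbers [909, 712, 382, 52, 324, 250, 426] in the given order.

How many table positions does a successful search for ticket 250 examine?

909 hashes to 6; slot 6 is free => place at 6.
712 hashes to 1; slot 1 is free => place at 1.
382 hashes to 1; 1 taken => place at 2.
52 hashes to 1; 1,2 taken => place at 3.
324 hashes to 5; slot 5 is free => place at 5.
250 hashes to 1; 1,2,3 taken => place at 4.
426 hashes to 1; 1,2,3,4,5,6 taken => place at 7.
Table: [∅, 712, 382, 52, 250, 324, 909, 426, ∅, ∅, ∅]
Lookup 250: h=1, probe 1,2,3,4 → found at 4.

4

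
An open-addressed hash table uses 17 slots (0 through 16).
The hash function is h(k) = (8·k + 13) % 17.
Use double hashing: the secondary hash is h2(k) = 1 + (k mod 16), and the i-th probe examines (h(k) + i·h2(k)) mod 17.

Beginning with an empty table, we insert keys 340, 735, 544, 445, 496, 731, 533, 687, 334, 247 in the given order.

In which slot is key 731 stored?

8

340 hashes to 13; slot 13 is free => place at 13.
735 hashes to 11; slot 11 is free => place at 11.
544 hashes to 13, h2=1; 13 taken => place at 14.
445 hashes to 3; slot 3 is free => place at 3.
496 hashes to 3, h2=1; 3 taken => place at 4.
731 hashes to 13, h2=12; 13 taken => place at 8.
533 hashes to 10; slot 10 is free => place at 10.
687 hashes to 1; slot 1 is free => place at 1.
334 hashes to 16; slot 16 is free => place at 16.
247 hashes to 0; slot 0 is free => place at 0.
Table: [247, 687, ., 445, 496, ., ., ., 731, ., 533, 735, ., 340, 544, ., 334]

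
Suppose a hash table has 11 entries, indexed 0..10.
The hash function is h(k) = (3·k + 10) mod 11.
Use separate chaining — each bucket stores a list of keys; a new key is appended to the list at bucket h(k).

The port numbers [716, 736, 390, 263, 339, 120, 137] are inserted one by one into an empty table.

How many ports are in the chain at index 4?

1

Insert 716: h=2, bucket 2 empty → new chain.
Insert 736: h=7, bucket 7 empty → new chain.
Insert 390: h=3, bucket 3 empty → new chain.
Insert 263: h=7, bucket 7 nonempty → append to chain.
Insert 339: h=4, bucket 4 empty → new chain.
Insert 120: h=7, bucket 7 nonempty → append to chain.
Insert 137: h=3, bucket 3 nonempty → append to chain.
Final buckets:
0: -
1: -
2: 716
3: 390 -> 137
4: 339
5: -
6: -
7: 736 -> 263 -> 120
8: -
9: -
10: -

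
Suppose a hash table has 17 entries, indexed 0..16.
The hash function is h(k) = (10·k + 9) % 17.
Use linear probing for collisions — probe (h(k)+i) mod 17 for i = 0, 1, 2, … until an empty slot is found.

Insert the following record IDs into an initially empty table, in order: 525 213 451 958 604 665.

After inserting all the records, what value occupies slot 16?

525 hashes to 6; slot 6 is free → place at 6.
213 hashes to 14; slot 14 is free → place at 14.
451 hashes to 14; 14 taken → place at 15.
958 hashes to 1; slot 1 is free → place at 1.
604 hashes to 14; 14,15 taken → place at 16.
665 hashes to 12; slot 12 is free → place at 12.
Table: [—, 958, —, —, —, —, 525, —, —, —, —, —, 665, —, 213, 451, 604]

604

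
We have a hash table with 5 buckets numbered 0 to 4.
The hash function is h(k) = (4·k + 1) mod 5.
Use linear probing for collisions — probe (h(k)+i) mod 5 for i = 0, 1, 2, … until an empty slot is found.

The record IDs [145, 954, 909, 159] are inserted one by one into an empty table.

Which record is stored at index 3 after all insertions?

909

Insert 145: h=1, slot 1 empty → index 1.
Insert 954: h=2, slot 2 empty → index 2.
Insert 909: h=2, slot 2 occupied → index 3.
Insert 159: h=2, slots 2,3 occupied → index 4.
Table: [-, 145, 954, 909, 159]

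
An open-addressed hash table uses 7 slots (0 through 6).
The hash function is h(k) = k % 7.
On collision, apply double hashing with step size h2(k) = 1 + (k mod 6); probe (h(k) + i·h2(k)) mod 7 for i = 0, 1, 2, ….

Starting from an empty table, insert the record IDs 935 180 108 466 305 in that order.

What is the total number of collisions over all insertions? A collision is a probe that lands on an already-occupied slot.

Insert 935: h=4, slot 4 empty → index 4.
Insert 180: h=5, slot 5 empty → index 5.
Insert 108: h=3, slot 3 empty → index 3.
Insert 466: h=4, h2=5, slot 4 occupied → index 2.
Insert 305: h=4, h2=6, slots 4,3,2 occupied → index 1.
Table: [∅, 305, 466, 108, 935, 180, ∅]

4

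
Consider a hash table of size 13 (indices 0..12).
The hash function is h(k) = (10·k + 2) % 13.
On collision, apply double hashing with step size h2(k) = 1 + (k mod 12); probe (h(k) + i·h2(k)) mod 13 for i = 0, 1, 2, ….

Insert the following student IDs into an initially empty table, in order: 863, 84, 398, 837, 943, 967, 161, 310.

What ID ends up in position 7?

837

863: h=0 -> slot 0
84: h=10 -> slot 10
398: h=4 -> slot 4
837: h=0, h2=10, probe 0,10,7 -> slot 7
943: h=7, h2=8, probe 7,2 -> slot 2
967: h=0, h2=8, probe 0,8 -> slot 8
161: h=0, h2=6, probe 0,6 -> slot 6
310: h=8, h2=11, probe 8,6,4,2,0,11 -> slot 11
Table: [863, —, 943, —, 398, —, 161, 837, 967, —, 84, 310, —]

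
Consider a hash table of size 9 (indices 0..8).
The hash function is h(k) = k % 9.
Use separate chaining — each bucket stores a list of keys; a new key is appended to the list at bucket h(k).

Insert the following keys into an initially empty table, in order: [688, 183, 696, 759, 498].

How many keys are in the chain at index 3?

Insert 688: h=4, bucket 4 empty → new chain.
Insert 183: h=3, bucket 3 empty → new chain.
Insert 696: h=3, bucket 3 nonempty → append to chain.
Insert 759: h=3, bucket 3 nonempty → append to chain.
Insert 498: h=3, bucket 3 nonempty → append to chain.
Final buckets:
0: —
1: —
2: —
3: 183 -> 696 -> 759 -> 498
4: 688
5: —
6: —
7: —
8: —

4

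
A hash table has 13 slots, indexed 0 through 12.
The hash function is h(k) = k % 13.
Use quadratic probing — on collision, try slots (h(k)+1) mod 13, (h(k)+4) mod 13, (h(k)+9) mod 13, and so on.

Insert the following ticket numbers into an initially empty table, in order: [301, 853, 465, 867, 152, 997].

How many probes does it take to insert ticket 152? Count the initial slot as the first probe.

301: h=2 -> slot 2
853: h=8 -> slot 8
465: h=10 -> slot 10
867: h=9 -> slot 9
152: h=9, probe 9,10,0 -> slot 0
997: h=9, probe 9,10,0,5 -> slot 5
Table: [152, —, 301, —, —, 997, —, —, 853, 867, 465, —, —]

3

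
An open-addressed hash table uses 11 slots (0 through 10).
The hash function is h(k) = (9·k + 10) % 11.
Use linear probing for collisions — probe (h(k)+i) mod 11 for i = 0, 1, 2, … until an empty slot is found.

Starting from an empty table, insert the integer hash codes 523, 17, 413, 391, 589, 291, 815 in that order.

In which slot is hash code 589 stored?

523: h=9 => slot 9
17: h=9, probe 9,10 => slot 10
413: h=9, probe 9,10,0 => slot 0
391: h=9, probe 9,10,0,1 => slot 1
589: h=9, probe 9,10,0,1,2 => slot 2
291: h=0, probe 0,1,2,3 => slot 3
815: h=8 => slot 8
Table: [413, 391, 589, 291, ., ., ., ., 815, 523, 17]

2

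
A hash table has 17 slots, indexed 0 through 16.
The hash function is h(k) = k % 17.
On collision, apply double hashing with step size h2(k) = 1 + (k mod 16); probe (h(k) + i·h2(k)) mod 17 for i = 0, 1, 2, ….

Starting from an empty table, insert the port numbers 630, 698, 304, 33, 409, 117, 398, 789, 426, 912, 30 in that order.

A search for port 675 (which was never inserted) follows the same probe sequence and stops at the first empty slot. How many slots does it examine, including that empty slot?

Insert 630: h=1, slot 1 empty → index 1.
Insert 698: h=1, h2=11, slot 1 occupied → index 12.
Insert 304: h=15, slot 15 empty → index 15.
Insert 33: h=16, slot 16 empty → index 16.
Insert 409: h=1, h2=10, slot 1 occupied → index 11.
Insert 117: h=15, h2=6, slot 15 occupied → index 4.
Insert 398: h=7, slot 7 empty → index 7.
Insert 789: h=7, h2=6, slot 7 occupied → index 13.
Insert 426: h=1, h2=11, slots 1,12 occupied → index 6.
Insert 912: h=11, h2=1, slots 11,12,13 occupied → index 14.
Insert 30: h=13, h2=15, slots 13,11 occupied → index 9.
Table: [-, 630, -, -, 117, -, 426, 398, -, 30, -, 409, 698, 789, 912, 304, 33]
Lookup 675: h=12, h2=4, probe 12,16,3 → slot 3 empty, not found.

3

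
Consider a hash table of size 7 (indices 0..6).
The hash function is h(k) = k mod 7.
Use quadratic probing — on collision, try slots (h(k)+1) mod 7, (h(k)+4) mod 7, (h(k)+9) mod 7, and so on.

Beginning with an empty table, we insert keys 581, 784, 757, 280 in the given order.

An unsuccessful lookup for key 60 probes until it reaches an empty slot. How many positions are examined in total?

2

581: h=0 → slot 0
784: h=0, probe 0,1 → slot 1
757: h=1, probe 1,2 → slot 2
280: h=0, probe 0,1,4 → slot 4
Table: [581, 784, 757, ∅, 280, ∅, ∅]
Lookup 60: h=4, probe 4,5 → slot 5 empty, not found.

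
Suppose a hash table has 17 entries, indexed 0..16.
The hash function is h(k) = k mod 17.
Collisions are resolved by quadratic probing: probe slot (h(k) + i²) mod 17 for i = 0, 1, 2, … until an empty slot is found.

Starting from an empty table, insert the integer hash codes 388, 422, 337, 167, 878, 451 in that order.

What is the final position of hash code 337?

1

Insert 388: h=14, slot 14 empty -> index 14.
Insert 422: h=14, slot 14 occupied -> index 15.
Insert 337: h=14, slots 14,15 occupied -> index 1.
Insert 167: h=14, slots 14,15,1 occupied -> index 6.
Insert 878: h=11, slot 11 empty -> index 11.
Insert 451: h=9, slot 9 empty -> index 9.
Table: [—, 337, —, —, —, —, 167, —, —, 451, —, 878, —, —, 388, 422, —]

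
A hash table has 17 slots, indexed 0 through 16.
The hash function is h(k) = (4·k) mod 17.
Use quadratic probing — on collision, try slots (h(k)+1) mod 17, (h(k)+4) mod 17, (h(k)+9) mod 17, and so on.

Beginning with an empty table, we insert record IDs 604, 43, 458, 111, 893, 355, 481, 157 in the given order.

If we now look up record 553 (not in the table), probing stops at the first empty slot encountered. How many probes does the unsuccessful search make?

604: h=2 → slot 2
43: h=2, probe 2,3 → slot 3
458: h=13 → slot 13
111: h=2, probe 2,3,6 → slot 6
893: h=2, probe 2,3,6,11 → slot 11
355: h=9 → slot 9
481: h=3, probe 3,4 → slot 4
157: h=16 → slot 16
Table: [∅, ∅, 604, 43, 481, ∅, 111, ∅, ∅, 355, ∅, 893, ∅, 458, ∅, ∅, 157]
Lookup 553: h=2, probe 2,3,6,11,1 → slot 1 empty, not found.

5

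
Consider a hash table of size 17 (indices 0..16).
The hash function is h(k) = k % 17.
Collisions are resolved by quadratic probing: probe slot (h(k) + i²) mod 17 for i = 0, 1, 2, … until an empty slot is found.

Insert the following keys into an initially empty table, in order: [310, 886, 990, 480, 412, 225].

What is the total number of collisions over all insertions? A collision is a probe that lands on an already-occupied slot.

10

310 hashes to 4; slot 4 is free → place at 4.
886 hashes to 2; slot 2 is free → place at 2.
990 hashes to 4; 4 taken → place at 5.
480 hashes to 4; 4,5 taken → place at 8.
412 hashes to 4; 4,5,8 taken → place at 13.
225 hashes to 4; 4,5,8,13 taken → place at 3.
Table: [., ., 886, 225, 310, 990, ., ., 480, ., ., ., ., 412, ., ., .]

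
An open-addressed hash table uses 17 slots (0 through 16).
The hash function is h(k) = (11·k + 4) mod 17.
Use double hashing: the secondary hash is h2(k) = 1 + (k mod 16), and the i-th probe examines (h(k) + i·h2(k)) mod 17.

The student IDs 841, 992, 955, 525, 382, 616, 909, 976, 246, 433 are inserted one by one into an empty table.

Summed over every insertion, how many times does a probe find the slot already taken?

6

841: h=7 => slot 7
992: h=2 => slot 2
955: h=3 => slot 3
525: h=16 => slot 16
382: h=7, h2=15, probe 7,5 => slot 5
616: h=14 => slot 14
909: h=7, h2=14, probe 7,4 => slot 4
976: h=13 => slot 13
246: h=7, h2=7, probe 7,14,4,11 => slot 11
433: h=7, h2=2, probe 7,9 => slot 9
Table: [∅, ∅, 992, 955, 909, 382, ∅, 841, ∅, 433, ∅, 246, ∅, 976, 616, ∅, 525]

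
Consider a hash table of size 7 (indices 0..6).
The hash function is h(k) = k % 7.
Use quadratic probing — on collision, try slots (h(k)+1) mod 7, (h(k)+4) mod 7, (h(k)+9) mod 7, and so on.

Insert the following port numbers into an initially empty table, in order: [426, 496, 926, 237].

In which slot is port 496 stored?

0

426: h=6 -> slot 6
496: h=6, probe 6,0 -> slot 0
926: h=2 -> slot 2
237: h=6, probe 6,0,3 -> slot 3
Table: [496, -, 926, 237, -, -, 426]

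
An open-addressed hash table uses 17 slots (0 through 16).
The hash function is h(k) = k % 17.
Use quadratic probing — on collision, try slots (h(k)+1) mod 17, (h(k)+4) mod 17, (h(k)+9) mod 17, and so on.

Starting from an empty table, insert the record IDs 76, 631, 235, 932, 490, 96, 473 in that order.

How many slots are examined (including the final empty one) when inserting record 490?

76: h=8 => slot 8
631: h=2 => slot 2
235: h=14 => slot 14
932: h=14, probe 14,15 => slot 15
490: h=14, probe 14,15,1 => slot 1
96: h=11 => slot 11
473: h=14, probe 14,15,1,6 => slot 6
Table: [—, 490, 631, —, —, —, 473, —, 76, —, —, 96, —, —, 235, 932, —]

3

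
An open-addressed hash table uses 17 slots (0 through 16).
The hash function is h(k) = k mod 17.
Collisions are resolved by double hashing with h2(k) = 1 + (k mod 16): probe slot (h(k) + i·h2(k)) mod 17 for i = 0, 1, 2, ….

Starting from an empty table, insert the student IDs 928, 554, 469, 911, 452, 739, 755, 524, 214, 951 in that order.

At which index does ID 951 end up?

Insert 928: h=10, slot 10 empty -> index 10.
Insert 554: h=10, h2=11, slot 10 occupied -> index 4.
Insert 469: h=10, h2=6, slot 10 occupied -> index 16.
Insert 911: h=10, h2=16, slot 10 occupied -> index 9.
Insert 452: h=10, h2=5, slot 10 occupied -> index 15.
Insert 739: h=8, slot 8 empty -> index 8.
Insert 755: h=7, slot 7 empty -> index 7.
Insert 524: h=14, slot 14 empty -> index 14.
Insert 214: h=10, h2=7, slot 10 occupied -> index 0.
Insert 951: h=16, h2=8, slots 16,7,15 occupied -> index 6.
Table: [214, ∅, ∅, ∅, 554, ∅, 951, 755, 739, 911, 928, ∅, ∅, ∅, 524, 452, 469]

6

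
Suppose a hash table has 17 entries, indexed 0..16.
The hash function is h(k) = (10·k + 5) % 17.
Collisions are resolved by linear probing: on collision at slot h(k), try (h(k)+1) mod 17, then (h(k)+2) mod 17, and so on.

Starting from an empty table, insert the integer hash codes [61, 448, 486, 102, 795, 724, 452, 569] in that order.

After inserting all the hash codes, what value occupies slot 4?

Insert 61: h=3, slot 3 empty -> index 3.
Insert 448: h=14, slot 14 empty -> index 14.
Insert 486: h=3, slot 3 occupied -> index 4.
Insert 102: h=5, slot 5 empty -> index 5.
Insert 795: h=16, slot 16 empty -> index 16.
Insert 724: h=3, slots 3,4,5 occupied -> index 6.
Insert 452: h=3, slots 3,4,5,6 occupied -> index 7.
Insert 569: h=0, slot 0 empty -> index 0.
Table: [569, —, —, 61, 486, 102, 724, 452, —, —, —, —, —, —, 448, —, 795]

486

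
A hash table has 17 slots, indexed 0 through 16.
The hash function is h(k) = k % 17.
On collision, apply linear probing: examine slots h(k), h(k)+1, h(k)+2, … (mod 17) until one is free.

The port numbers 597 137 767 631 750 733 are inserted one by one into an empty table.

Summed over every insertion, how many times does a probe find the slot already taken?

10

597: h=2 → slot 2
137: h=1 → slot 1
767: h=2, probe 2,3 → slot 3
631: h=2, probe 2,3,4 → slot 4
750: h=2, probe 2,3,4,5 → slot 5
733: h=2, probe 2,3,4,5,6 → slot 6
Table: [., 137, 597, 767, 631, 750, 733, ., ., ., ., ., ., ., ., ., .]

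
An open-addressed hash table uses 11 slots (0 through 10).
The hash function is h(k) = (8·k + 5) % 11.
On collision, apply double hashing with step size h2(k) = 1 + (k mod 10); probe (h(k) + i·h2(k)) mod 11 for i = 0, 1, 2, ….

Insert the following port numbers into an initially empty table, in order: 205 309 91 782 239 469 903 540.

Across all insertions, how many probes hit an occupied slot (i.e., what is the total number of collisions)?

11

205: h=6 → slot 6
309: h=2 → slot 2
91: h=7 → slot 7
782: h=2, h2=3, probe 2,5 → slot 5
239: h=3 → slot 3
469: h=6, h2=10, probe 6,5,4 → slot 4
903: h=2, h2=4, probe 2,6,10 → slot 10
540: h=2, h2=1, probe 2,3,4,5,6,7,8 → slot 8
Table: [∅, ∅, 309, 239, 469, 782, 205, 91, 540, ∅, 903]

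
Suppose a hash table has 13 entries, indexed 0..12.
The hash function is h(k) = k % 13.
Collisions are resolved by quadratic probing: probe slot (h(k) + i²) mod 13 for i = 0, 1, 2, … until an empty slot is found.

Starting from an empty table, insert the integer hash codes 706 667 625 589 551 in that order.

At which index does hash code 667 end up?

706 hashes to 4; slot 4 is free → place at 4.
667 hashes to 4; 4 taken → place at 5.
625 hashes to 1; slot 1 is free → place at 1.
589 hashes to 4; 4,5 taken → place at 8.
551 hashes to 5; 5 taken → place at 6.
Table: [-, 625, -, -, 706, 667, 551, -, 589, -, -, -, -]

5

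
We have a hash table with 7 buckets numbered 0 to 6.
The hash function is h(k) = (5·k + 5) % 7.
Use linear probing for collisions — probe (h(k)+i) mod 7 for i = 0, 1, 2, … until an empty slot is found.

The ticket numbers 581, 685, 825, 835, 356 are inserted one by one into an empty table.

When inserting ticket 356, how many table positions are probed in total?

4

Insert 581: h=5, slot 5 empty -> index 5.
Insert 685: h=0, slot 0 empty -> index 0.
Insert 825: h=0, slot 0 occupied -> index 1.
Insert 835: h=1, slot 1 occupied -> index 2.
Insert 356: h=0, slots 0,1,2 occupied -> index 3.
Table: [685, 825, 835, 356, ., 581, .]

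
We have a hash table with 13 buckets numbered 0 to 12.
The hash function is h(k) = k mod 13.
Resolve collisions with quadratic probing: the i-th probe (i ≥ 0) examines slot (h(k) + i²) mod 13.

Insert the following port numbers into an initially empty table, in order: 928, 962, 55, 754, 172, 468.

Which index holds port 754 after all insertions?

1

928 hashes to 5; slot 5 is free -> place at 5.
962 hashes to 0; slot 0 is free -> place at 0.
55 hashes to 3; slot 3 is free -> place at 3.
754 hashes to 0; 0 taken -> place at 1.
172 hashes to 3; 3 taken -> place at 4.
468 hashes to 0; 0,1,4 taken -> place at 9.
Table: [962, 754, ∅, 55, 172, 928, ∅, ∅, ∅, 468, ∅, ∅, ∅]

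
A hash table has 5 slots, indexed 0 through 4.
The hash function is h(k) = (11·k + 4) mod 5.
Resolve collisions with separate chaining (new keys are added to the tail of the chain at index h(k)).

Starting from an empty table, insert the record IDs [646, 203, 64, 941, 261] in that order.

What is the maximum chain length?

3

Insert 646: h=0, bucket 0 empty → new chain.
Insert 203: h=2, bucket 2 empty → new chain.
Insert 64: h=3, bucket 3 empty → new chain.
Insert 941: h=0, bucket 0 nonempty → append to chain.
Insert 261: h=0, bucket 0 nonempty → append to chain.
Final buckets:
0: 646 -> 941 -> 261
1: -
2: 203
3: 64
4: -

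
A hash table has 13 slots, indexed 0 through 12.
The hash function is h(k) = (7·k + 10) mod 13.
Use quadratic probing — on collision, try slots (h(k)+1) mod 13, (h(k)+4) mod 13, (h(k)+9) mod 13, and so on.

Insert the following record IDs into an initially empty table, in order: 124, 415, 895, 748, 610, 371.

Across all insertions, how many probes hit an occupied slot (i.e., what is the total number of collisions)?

124: h=7 => slot 7
415: h=3 => slot 3
895: h=9 => slot 9
748: h=7, probe 7,8 => slot 8
610: h=3, probe 3,4 => slot 4
371: h=7, probe 7,8,11 => slot 11
Table: [—, —, —, 415, 610, —, —, 124, 748, 895, —, 371, —]

4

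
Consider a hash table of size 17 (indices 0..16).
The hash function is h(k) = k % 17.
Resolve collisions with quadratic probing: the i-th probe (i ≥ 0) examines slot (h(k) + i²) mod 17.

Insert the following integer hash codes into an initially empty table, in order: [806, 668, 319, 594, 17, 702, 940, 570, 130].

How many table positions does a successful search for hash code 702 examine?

Insert 806: h=7, slot 7 empty -> index 7.
Insert 668: h=5, slot 5 empty -> index 5.
Insert 319: h=13, slot 13 empty -> index 13.
Insert 594: h=16, slot 16 empty -> index 16.
Insert 17: h=0, slot 0 empty -> index 0.
Insert 702: h=5, slot 5 occupied -> index 6.
Insert 940: h=5, slots 5,6 occupied -> index 9.
Insert 570: h=9, slot 9 occupied -> index 10.
Insert 130: h=11, slot 11 empty -> index 11.
Table: [17, ∅, ∅, ∅, ∅, 668, 702, 806, ∅, 940, 570, 130, ∅, 319, ∅, ∅, 594]
Lookup 702: h=5, probe 5,6 → found at 6.

2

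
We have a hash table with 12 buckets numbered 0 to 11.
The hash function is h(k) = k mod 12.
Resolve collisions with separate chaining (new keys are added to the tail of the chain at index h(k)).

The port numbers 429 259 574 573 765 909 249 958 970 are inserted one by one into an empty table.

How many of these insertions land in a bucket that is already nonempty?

429 -> bucket 9
259 -> bucket 7
574 -> bucket 10
573 -> bucket 9 (collision)
765 -> bucket 9 (collision)
909 -> bucket 9 (collision)
249 -> bucket 9 (collision)
958 -> bucket 10 (collision)
970 -> bucket 10 (collision)
Final buckets:
0: -
1: -
2: -
3: -
4: -
5: -
6: -
7: 259
8: -
9: 429 -> 573 -> 765 -> 909 -> 249
10: 574 -> 958 -> 970
11: -

6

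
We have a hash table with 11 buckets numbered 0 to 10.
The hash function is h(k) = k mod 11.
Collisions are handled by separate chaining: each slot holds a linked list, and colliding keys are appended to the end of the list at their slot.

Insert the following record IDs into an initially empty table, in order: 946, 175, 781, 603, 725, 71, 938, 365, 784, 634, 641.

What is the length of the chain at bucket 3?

Insert 946: h=0, bucket 0 empty → new chain.
Insert 175: h=10, bucket 10 empty → new chain.
Insert 781: h=0, bucket 0 nonempty → append to chain.
Insert 603: h=9, bucket 9 empty → new chain.
Insert 725: h=10, bucket 10 nonempty → append to chain.
Insert 71: h=5, bucket 5 empty → new chain.
Insert 938: h=3, bucket 3 empty → new chain.
Insert 365: h=2, bucket 2 empty → new chain.
Insert 784: h=3, bucket 3 nonempty → append to chain.
Insert 634: h=7, bucket 7 empty → new chain.
Insert 641: h=3, bucket 3 nonempty → append to chain.
Final buckets:
0: 946 -> 781
1: ∅
2: 365
3: 938 -> 784 -> 641
4: ∅
5: 71
6: ∅
7: 634
8: ∅
9: 603
10: 175 -> 725

3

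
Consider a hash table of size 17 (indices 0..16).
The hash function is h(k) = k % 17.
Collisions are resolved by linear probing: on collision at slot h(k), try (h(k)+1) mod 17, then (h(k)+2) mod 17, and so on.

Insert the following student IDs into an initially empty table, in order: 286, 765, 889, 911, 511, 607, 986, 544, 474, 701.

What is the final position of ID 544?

Insert 286: h=14, slot 14 empty -> index 14.
Insert 765: h=0, slot 0 empty -> index 0.
Insert 889: h=5, slot 5 empty -> index 5.
Insert 911: h=10, slot 10 empty -> index 10.
Insert 511: h=1, slot 1 empty -> index 1.
Insert 607: h=12, slot 12 empty -> index 12.
Insert 986: h=0, slots 0,1 occupied -> index 2.
Insert 544: h=0, slots 0,1,2 occupied -> index 3.
Insert 474: h=15, slot 15 empty -> index 15.
Insert 701: h=4, slot 4 empty -> index 4.
Table: [765, 511, 986, 544, 701, 889, ∅, ∅, ∅, ∅, 911, ∅, 607, ∅, 286, 474, ∅]

3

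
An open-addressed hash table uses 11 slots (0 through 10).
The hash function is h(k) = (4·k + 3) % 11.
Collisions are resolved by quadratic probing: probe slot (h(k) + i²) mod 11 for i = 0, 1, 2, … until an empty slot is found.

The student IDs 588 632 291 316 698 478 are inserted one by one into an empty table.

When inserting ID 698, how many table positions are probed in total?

588: h=1 => slot 1
632: h=1, probe 1,2 => slot 2
291: h=1, probe 1,2,5 => slot 5
316: h=2, probe 2,3 => slot 3
698: h=1, probe 1,2,5,10 => slot 10
478: h=1, probe 1,2,5,10,6 => slot 6
Table: [∅, 588, 632, 316, ∅, 291, 478, ∅, ∅, ∅, 698]

4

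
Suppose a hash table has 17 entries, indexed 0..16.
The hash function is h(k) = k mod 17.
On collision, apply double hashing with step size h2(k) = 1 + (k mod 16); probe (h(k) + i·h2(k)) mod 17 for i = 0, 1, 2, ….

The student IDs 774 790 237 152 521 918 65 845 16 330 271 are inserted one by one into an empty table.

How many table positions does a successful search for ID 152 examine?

3

774 hashes to 9; slot 9 is free → place at 9.
790 hashes to 8; slot 8 is free → place at 8.
237 hashes to 16; slot 16 is free → place at 16.
152 hashes to 16, h2=9; 16,8 taken → place at 0.
521 hashes to 11; slot 11 is free → place at 11.
918 hashes to 0, h2=7; 0 taken → place at 7.
65 hashes to 14; slot 14 is free → place at 14.
845 hashes to 12; slot 12 is free → place at 12.
16 hashes to 16, h2=1; 16,0 taken → place at 1.
330 hashes to 7, h2=11; 7,1,12 taken → place at 6.
271 hashes to 16, h2=16; 16 taken → place at 15.
Table: [152, 16, —, —, —, —, 330, 918, 790, 774, —, 521, 845, —, 65, 271, 237]
Lookup 152: h=16, h2=9, probe 16,8,0 → found at 0.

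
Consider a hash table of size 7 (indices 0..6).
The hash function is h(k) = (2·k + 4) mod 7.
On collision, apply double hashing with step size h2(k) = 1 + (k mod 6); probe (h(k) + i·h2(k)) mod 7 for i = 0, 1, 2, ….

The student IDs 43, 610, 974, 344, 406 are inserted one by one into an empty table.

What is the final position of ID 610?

Insert 43: h=6, slot 6 empty → index 6.
Insert 610: h=6, h2=5, slot 6 occupied → index 4.
Insert 974: h=6, h2=3, slot 6 occupied → index 2.
Insert 344: h=6, h2=3, slots 6,2 occupied → index 5.
Insert 406: h=4, h2=5, slots 4,2 occupied → index 0.
Table: [406, ., 974, ., 610, 344, 43]

4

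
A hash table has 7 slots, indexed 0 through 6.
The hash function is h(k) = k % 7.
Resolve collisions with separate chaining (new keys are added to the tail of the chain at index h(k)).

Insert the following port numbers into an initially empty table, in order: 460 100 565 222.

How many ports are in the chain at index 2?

460 → bucket 5
100 → bucket 2
565 → bucket 5 (collision)
222 → bucket 5 (collision)
Final buckets:
0: _
1: _
2: 100
3: _
4: _
5: 460 -> 565 -> 222
6: _

1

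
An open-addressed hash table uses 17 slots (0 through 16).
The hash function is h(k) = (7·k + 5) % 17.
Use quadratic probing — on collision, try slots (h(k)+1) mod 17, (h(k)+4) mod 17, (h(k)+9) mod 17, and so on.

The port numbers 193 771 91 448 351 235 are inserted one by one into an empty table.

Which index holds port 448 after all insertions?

5

193: h=13 => slot 13
771: h=13, probe 13,14 => slot 14
91: h=13, probe 13,14,0 => slot 0
448: h=13, probe 13,14,0,5 => slot 5
351: h=14, probe 14,15 => slot 15
235: h=1 => slot 1
Table: [91, 235, —, —, —, 448, —, —, —, —, —, —, —, 193, 771, 351, —]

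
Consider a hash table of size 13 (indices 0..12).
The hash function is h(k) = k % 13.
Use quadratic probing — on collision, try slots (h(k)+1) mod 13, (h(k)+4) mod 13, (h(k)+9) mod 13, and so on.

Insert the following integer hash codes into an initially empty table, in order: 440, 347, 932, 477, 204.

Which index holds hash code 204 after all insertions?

5

Insert 440: h=11, slot 11 empty => index 11.
Insert 347: h=9, slot 9 empty => index 9.
Insert 932: h=9, slot 9 occupied => index 10.
Insert 477: h=9, slots 9,10 occupied => index 0.
Insert 204: h=9, slots 9,10,0 occupied => index 5.
Table: [477, _, _, _, _, 204, _, _, _, 347, 932, 440, _]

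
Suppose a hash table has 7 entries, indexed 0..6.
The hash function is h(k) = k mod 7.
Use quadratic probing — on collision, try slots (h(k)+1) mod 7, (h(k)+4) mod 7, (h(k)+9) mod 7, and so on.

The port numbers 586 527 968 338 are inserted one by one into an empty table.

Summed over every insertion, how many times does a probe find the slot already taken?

586: h=5 => slot 5
527: h=2 => slot 2
968: h=2, probe 2,3 => slot 3
338: h=2, probe 2,3,6 => slot 6
Table: [., ., 527, 968, ., 586, 338]

3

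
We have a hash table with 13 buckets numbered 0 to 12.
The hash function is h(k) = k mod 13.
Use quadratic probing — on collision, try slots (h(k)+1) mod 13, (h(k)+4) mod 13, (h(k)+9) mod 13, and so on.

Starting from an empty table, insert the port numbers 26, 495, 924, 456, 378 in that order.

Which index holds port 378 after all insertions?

Insert 26: h=0, slot 0 empty → index 0.
Insert 495: h=1, slot 1 empty → index 1.
Insert 924: h=1, slot 1 occupied → index 2.
Insert 456: h=1, slots 1,2 occupied → index 5.
Insert 378: h=1, slots 1,2,5 occupied → index 10.
Table: [26, 495, 924, —, —, 456, —, —, —, —, 378, —, —]

10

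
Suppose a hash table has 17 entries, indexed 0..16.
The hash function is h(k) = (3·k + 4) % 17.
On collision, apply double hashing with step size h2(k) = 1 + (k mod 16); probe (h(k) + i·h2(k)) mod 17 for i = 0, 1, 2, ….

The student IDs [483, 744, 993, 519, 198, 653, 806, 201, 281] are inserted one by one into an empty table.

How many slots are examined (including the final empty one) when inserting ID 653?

Insert 483: h=8, slot 8 empty -> index 8.
Insert 744: h=9, slot 9 empty -> index 9.
Insert 993: h=8, h2=2, slot 8 occupied -> index 10.
Insert 519: h=14, slot 14 empty -> index 14.
Insert 198: h=3, slot 3 empty -> index 3.
Insert 653: h=8, h2=14, slot 8 occupied -> index 5.
Insert 806: h=8, h2=7, slot 8 occupied -> index 15.
Insert 201: h=12, slot 12 empty -> index 12.
Insert 281: h=14, h2=10, slot 14 occupied -> index 7.
Table: [-, -, -, 198, -, 653, -, 281, 483, 744, 993, -, 201, -, 519, 806, -]

2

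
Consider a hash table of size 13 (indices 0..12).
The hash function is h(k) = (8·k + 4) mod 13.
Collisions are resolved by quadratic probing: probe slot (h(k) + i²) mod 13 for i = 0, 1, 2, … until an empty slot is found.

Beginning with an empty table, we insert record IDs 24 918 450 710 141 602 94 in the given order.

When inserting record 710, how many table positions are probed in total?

24 hashes to 1; slot 1 is free → place at 1.
918 hashes to 3; slot 3 is free → place at 3.
450 hashes to 3; 3 taken → place at 4.
710 hashes to 3; 3,4 taken → place at 7.
141 hashes to 1; 1 taken → place at 2.
602 hashes to 10; slot 10 is free → place at 10.
94 hashes to 2; 2,3 taken → place at 6.
Table: [-, 24, 141, 918, 450, -, 94, 710, -, -, 602, -, -]

3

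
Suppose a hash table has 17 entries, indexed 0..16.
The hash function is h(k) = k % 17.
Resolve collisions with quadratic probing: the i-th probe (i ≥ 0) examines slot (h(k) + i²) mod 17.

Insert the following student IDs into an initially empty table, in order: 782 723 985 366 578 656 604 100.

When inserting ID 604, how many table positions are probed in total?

782: h=0 -> slot 0
723: h=9 -> slot 9
985: h=16 -> slot 16
366: h=9, probe 9,10 -> slot 10
578: h=0, probe 0,1 -> slot 1
656: h=10, probe 10,11 -> slot 11
604: h=9, probe 9,10,13 -> slot 13
100: h=15 -> slot 15
Table: [782, 578, _, _, _, _, _, _, _, 723, 366, 656, _, 604, _, 100, 985]

3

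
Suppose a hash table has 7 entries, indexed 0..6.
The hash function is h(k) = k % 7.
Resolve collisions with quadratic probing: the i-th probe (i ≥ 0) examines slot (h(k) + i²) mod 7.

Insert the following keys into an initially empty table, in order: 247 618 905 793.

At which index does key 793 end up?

247: h=2 → slot 2
618: h=2, probe 2,3 → slot 3
905: h=2, probe 2,3,6 → slot 6
793: h=2, probe 2,3,6,4 → slot 4
Table: [-, -, 247, 618, 793, -, 905]

4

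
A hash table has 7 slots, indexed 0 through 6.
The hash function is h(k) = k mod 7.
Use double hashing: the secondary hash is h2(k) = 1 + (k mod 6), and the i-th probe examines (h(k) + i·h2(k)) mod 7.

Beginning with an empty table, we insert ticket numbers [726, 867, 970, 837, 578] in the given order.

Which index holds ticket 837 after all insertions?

Insert 726: h=5, slot 5 empty → index 5.
Insert 867: h=6, slot 6 empty → index 6.
Insert 970: h=4, slot 4 empty → index 4.
Insert 837: h=4, h2=4, slot 4 occupied → index 1.
Insert 578: h=4, h2=3, slot 4 occupied → index 0.
Table: [578, 837, ., ., 970, 726, 867]

1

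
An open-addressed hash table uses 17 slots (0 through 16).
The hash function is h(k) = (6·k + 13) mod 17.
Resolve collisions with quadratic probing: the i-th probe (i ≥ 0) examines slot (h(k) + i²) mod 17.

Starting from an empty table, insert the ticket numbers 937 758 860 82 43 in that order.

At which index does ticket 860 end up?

6

937: h=8 -> slot 8
758: h=5 -> slot 5
860: h=5, probe 5,6 -> slot 6
82: h=12 -> slot 12
43: h=16 -> slot 16
Table: [—, —, —, —, —, 758, 860, —, 937, —, —, —, 82, —, —, —, 43]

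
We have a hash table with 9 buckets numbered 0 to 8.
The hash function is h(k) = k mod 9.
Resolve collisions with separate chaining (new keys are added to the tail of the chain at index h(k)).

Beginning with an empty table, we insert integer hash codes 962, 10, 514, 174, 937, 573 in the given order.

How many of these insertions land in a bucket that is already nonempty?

2

Insert 962: h=8, bucket 8 empty → new chain.
Insert 10: h=1, bucket 1 empty → new chain.
Insert 514: h=1, bucket 1 nonempty → append to chain.
Insert 174: h=3, bucket 3 empty → new chain.
Insert 937: h=1, bucket 1 nonempty → append to chain.
Insert 573: h=6, bucket 6 empty → new chain.
Final buckets:
0: -
1: 10 -> 514 -> 937
2: -
3: 174
4: -
5: -
6: 573
7: -
8: 962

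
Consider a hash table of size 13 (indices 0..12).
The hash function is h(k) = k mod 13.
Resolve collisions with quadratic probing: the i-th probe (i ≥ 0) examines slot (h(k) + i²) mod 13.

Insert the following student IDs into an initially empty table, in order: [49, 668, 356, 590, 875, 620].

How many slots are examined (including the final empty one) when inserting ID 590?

49: h=10 -> slot 10
668: h=5 -> slot 5
356: h=5, probe 5,6 -> slot 6
590: h=5, probe 5,6,9 -> slot 9
875: h=4 -> slot 4
620: h=9, probe 9,10,0 -> slot 0
Table: [620, ∅, ∅, ∅, 875, 668, 356, ∅, ∅, 590, 49, ∅, ∅]

3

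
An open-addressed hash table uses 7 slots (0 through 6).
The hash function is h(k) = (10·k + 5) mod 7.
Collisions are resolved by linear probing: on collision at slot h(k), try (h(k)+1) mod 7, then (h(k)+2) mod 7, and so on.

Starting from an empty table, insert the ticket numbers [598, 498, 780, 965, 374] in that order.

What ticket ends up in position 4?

374

598 hashes to 0; slot 0 is free -> place at 0.
498 hashes to 1; slot 1 is free -> place at 1.
780 hashes to 0; 0,1 taken -> place at 2.
965 hashes to 2; 2 taken -> place at 3.
374 hashes to 0; 0,1,2,3 taken -> place at 4.
Table: [598, 498, 780, 965, 374, ., .]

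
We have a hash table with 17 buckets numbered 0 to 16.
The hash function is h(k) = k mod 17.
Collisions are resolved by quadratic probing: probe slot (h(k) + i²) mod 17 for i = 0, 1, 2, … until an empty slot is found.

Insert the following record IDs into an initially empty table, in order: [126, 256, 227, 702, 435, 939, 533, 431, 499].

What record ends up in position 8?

499

126 hashes to 7; slot 7 is free -> place at 7.
256 hashes to 1; slot 1 is free -> place at 1.
227 hashes to 6; slot 6 is free -> place at 6.
702 hashes to 5; slot 5 is free -> place at 5.
435 hashes to 10; slot 10 is free -> place at 10.
939 hashes to 4; slot 4 is free -> place at 4.
533 hashes to 6; 6,7,10 taken -> place at 15.
431 hashes to 6; 6,7,10,15,5 taken -> place at 14.
499 hashes to 6; 6,7,10,15,5,14 taken -> place at 8.
Table: [∅, 256, ∅, ∅, 939, 702, 227, 126, 499, ∅, 435, ∅, ∅, ∅, 431, 533, ∅]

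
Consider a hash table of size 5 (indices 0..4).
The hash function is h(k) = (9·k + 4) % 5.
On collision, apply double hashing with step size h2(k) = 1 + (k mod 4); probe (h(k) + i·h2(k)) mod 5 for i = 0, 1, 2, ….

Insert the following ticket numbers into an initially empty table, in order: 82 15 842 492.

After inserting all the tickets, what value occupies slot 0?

82: h=2 => slot 2
15: h=4 => slot 4
842: h=2, h2=3, probe 2,0 => slot 0
492: h=2, h2=1, probe 2,3 => slot 3
Table: [842, ., 82, 492, 15]

842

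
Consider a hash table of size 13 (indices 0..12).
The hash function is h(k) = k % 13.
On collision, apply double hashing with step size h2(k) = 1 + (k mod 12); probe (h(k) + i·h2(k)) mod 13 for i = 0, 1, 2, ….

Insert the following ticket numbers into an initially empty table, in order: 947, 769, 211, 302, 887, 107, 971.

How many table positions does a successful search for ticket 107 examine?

4

Insert 947: h=11, slot 11 empty => index 11.
Insert 769: h=2, slot 2 empty => index 2.
Insert 211: h=3, slot 3 empty => index 3.
Insert 302: h=3, h2=3, slot 3 occupied => index 6.
Insert 887: h=3, h2=12, slots 3,2 occupied => index 1.
Insert 107: h=3, h2=12, slots 3,2,1 occupied => index 0.
Insert 971: h=9, slot 9 empty => index 9.
Table: [107, 887, 769, 211, —, —, 302, —, —, 971, —, 947, —]
Lookup 107: h=3, h2=12, probe 3,2,1,0 → found at 0.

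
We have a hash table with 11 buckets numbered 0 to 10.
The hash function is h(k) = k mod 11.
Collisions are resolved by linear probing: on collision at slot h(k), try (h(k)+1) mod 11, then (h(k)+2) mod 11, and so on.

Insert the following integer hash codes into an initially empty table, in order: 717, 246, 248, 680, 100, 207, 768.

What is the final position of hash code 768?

0

Insert 717: h=2, slot 2 empty → index 2.
Insert 246: h=4, slot 4 empty → index 4.
Insert 248: h=6, slot 6 empty → index 6.
Insert 680: h=9, slot 9 empty → index 9.
Insert 100: h=1, slot 1 empty → index 1.
Insert 207: h=9, slot 9 occupied → index 10.
Insert 768: h=9, slots 9,10 occupied → index 0.
Table: [768, 100, 717, —, 246, —, 248, —, —, 680, 207]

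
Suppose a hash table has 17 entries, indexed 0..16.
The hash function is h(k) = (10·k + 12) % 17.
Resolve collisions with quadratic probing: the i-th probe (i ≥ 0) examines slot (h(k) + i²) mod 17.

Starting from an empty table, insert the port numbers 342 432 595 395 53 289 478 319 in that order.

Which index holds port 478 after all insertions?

2

Insert 342: h=15, slot 15 empty -> index 15.
Insert 432: h=14, slot 14 empty -> index 14.
Insert 595: h=12, slot 12 empty -> index 12.
Insert 395: h=1, slot 1 empty -> index 1.
Insert 53: h=15, slot 15 occupied -> index 16.
Insert 289: h=12, slot 12 occupied -> index 13.
Insert 478: h=15, slots 15,16 occupied -> index 2.
Insert 319: h=6, slot 6 empty -> index 6.
Table: [_, 395, 478, _, _, _, 319, _, _, _, _, _, 595, 289, 432, 342, 53]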